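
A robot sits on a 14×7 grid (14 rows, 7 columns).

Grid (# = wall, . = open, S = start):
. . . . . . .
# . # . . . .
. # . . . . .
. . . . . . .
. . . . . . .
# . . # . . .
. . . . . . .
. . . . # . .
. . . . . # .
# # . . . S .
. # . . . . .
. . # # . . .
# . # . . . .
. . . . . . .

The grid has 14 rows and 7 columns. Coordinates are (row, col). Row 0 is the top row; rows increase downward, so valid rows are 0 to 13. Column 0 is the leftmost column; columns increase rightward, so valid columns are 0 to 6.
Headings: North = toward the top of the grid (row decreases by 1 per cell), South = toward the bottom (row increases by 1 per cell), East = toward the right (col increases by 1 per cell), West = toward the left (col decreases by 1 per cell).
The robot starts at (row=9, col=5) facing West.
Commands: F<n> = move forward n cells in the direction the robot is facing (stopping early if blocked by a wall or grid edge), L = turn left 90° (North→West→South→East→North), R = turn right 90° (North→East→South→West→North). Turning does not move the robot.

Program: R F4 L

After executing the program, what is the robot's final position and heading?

Start: (row=9, col=5), facing West
  R: turn right, now facing North
  F4: move forward 0/4 (blocked), now at (row=9, col=5)
  L: turn left, now facing West
Final: (row=9, col=5), facing West

Answer: Final position: (row=9, col=5), facing West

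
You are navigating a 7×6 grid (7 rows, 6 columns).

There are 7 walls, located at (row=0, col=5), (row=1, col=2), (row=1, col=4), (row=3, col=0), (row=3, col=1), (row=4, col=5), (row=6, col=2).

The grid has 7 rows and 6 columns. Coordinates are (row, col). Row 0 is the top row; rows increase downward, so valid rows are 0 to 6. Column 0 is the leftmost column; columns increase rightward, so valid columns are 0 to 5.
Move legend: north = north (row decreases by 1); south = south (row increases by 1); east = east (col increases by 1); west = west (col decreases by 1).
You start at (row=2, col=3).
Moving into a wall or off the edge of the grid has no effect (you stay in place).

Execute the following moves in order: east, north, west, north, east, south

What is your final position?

Answer: Final position: (row=2, col=3)

Derivation:
Start: (row=2, col=3)
  east (east): (row=2, col=3) -> (row=2, col=4)
  north (north): blocked, stay at (row=2, col=4)
  west (west): (row=2, col=4) -> (row=2, col=3)
  north (north): (row=2, col=3) -> (row=1, col=3)
  east (east): blocked, stay at (row=1, col=3)
  south (south): (row=1, col=3) -> (row=2, col=3)
Final: (row=2, col=3)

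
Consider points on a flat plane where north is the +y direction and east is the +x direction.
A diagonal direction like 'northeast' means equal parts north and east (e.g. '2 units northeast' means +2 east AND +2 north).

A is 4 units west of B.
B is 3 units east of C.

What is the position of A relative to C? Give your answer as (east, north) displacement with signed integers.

Answer: A is at (east=-1, north=0) relative to C.

Derivation:
Place C at the origin (east=0, north=0).
  B is 3 units east of C: delta (east=+3, north=+0); B at (east=3, north=0).
  A is 4 units west of B: delta (east=-4, north=+0); A at (east=-1, north=0).
Therefore A relative to C: (east=-1, north=0).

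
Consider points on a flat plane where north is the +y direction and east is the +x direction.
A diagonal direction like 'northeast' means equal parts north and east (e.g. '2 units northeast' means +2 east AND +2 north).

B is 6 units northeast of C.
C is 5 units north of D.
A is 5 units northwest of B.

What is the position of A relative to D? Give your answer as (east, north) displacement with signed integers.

Answer: A is at (east=1, north=16) relative to D.

Derivation:
Place D at the origin (east=0, north=0).
  C is 5 units north of D: delta (east=+0, north=+5); C at (east=0, north=5).
  B is 6 units northeast of C: delta (east=+6, north=+6); B at (east=6, north=11).
  A is 5 units northwest of B: delta (east=-5, north=+5); A at (east=1, north=16).
Therefore A relative to D: (east=1, north=16).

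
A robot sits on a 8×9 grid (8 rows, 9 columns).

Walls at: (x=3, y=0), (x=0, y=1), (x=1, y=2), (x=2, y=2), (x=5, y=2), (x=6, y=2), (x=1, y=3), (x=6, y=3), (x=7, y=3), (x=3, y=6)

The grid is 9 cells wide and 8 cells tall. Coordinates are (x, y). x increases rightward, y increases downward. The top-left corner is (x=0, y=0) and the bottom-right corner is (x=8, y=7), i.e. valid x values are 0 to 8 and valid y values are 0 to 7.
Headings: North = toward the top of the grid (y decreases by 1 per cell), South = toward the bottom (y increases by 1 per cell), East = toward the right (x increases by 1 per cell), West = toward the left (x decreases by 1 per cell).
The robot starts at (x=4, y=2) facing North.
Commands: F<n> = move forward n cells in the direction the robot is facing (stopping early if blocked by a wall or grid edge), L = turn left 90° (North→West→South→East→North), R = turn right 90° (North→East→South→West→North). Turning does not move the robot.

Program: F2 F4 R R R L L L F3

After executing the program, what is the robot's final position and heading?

Answer: Final position: (x=4, y=0), facing North

Derivation:
Start: (x=4, y=2), facing North
  F2: move forward 2, now at (x=4, y=0)
  F4: move forward 0/4 (blocked), now at (x=4, y=0)
  R: turn right, now facing East
  R: turn right, now facing South
  R: turn right, now facing West
  L: turn left, now facing South
  L: turn left, now facing East
  L: turn left, now facing North
  F3: move forward 0/3 (blocked), now at (x=4, y=0)
Final: (x=4, y=0), facing North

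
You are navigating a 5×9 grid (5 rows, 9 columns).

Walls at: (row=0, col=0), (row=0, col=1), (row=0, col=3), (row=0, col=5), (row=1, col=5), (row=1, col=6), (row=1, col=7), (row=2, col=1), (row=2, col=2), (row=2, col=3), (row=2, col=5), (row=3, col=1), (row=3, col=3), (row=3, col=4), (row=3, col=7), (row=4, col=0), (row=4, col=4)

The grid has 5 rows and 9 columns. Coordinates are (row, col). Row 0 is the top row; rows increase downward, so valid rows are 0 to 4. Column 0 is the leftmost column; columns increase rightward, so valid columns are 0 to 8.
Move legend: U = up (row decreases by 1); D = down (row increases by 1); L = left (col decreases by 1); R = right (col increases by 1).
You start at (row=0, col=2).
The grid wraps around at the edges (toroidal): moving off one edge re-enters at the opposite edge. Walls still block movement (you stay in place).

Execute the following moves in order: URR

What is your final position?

Answer: Final position: (row=4, col=3)

Derivation:
Start: (row=0, col=2)
  U (up): (row=0, col=2) -> (row=4, col=2)
  R (right): (row=4, col=2) -> (row=4, col=3)
  R (right): blocked, stay at (row=4, col=3)
Final: (row=4, col=3)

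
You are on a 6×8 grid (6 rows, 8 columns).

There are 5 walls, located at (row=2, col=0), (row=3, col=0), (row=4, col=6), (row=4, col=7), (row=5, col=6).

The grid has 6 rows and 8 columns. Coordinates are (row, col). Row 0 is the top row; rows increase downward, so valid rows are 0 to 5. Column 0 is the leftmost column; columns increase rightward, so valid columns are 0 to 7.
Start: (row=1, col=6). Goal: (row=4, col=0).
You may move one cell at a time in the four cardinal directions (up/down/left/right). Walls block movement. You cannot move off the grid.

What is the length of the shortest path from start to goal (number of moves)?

BFS from (row=1, col=6) until reaching (row=4, col=0):
  Distance 0: (row=1, col=6)
  Distance 1: (row=0, col=6), (row=1, col=5), (row=1, col=7), (row=2, col=6)
  Distance 2: (row=0, col=5), (row=0, col=7), (row=1, col=4), (row=2, col=5), (row=2, col=7), (row=3, col=6)
  Distance 3: (row=0, col=4), (row=1, col=3), (row=2, col=4), (row=3, col=5), (row=3, col=7)
  Distance 4: (row=0, col=3), (row=1, col=2), (row=2, col=3), (row=3, col=4), (row=4, col=5)
  Distance 5: (row=0, col=2), (row=1, col=1), (row=2, col=2), (row=3, col=3), (row=4, col=4), (row=5, col=5)
  Distance 6: (row=0, col=1), (row=1, col=0), (row=2, col=1), (row=3, col=2), (row=4, col=3), (row=5, col=4)
  Distance 7: (row=0, col=0), (row=3, col=1), (row=4, col=2), (row=5, col=3)
  Distance 8: (row=4, col=1), (row=5, col=2)
  Distance 9: (row=4, col=0), (row=5, col=1)  <- goal reached here
One shortest path (9 moves): (row=1, col=6) -> (row=1, col=5) -> (row=1, col=4) -> (row=1, col=3) -> (row=1, col=2) -> (row=1, col=1) -> (row=2, col=1) -> (row=3, col=1) -> (row=4, col=1) -> (row=4, col=0)

Answer: Shortest path length: 9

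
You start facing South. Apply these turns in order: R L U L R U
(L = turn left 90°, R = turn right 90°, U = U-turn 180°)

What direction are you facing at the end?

Answer: Final heading: South

Derivation:
Start: South
  R (right (90° clockwise)) -> West
  L (left (90° counter-clockwise)) -> South
  U (U-turn (180°)) -> North
  L (left (90° counter-clockwise)) -> West
  R (right (90° clockwise)) -> North
  U (U-turn (180°)) -> South
Final: South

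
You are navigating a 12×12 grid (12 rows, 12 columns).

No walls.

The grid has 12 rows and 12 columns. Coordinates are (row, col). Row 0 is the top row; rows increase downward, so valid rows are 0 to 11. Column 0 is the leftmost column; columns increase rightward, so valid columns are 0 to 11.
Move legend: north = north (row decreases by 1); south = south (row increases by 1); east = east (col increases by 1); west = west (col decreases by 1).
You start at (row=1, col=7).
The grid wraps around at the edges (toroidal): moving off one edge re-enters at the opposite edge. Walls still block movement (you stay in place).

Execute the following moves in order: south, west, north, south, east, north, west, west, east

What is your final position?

Answer: Final position: (row=1, col=6)

Derivation:
Start: (row=1, col=7)
  south (south): (row=1, col=7) -> (row=2, col=7)
  west (west): (row=2, col=7) -> (row=2, col=6)
  north (north): (row=2, col=6) -> (row=1, col=6)
  south (south): (row=1, col=6) -> (row=2, col=6)
  east (east): (row=2, col=6) -> (row=2, col=7)
  north (north): (row=2, col=7) -> (row=1, col=7)
  west (west): (row=1, col=7) -> (row=1, col=6)
  west (west): (row=1, col=6) -> (row=1, col=5)
  east (east): (row=1, col=5) -> (row=1, col=6)
Final: (row=1, col=6)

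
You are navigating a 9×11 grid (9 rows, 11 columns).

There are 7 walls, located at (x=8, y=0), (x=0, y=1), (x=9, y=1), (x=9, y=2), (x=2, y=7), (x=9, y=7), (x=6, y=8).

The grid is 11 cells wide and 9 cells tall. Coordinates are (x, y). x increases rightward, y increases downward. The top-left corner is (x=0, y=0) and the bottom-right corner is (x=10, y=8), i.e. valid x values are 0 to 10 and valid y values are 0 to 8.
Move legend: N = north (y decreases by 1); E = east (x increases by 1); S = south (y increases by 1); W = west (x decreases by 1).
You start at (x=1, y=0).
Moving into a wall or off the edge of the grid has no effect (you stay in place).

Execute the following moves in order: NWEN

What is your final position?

Start: (x=1, y=0)
  N (north): blocked, stay at (x=1, y=0)
  W (west): (x=1, y=0) -> (x=0, y=0)
  E (east): (x=0, y=0) -> (x=1, y=0)
  N (north): blocked, stay at (x=1, y=0)
Final: (x=1, y=0)

Answer: Final position: (x=1, y=0)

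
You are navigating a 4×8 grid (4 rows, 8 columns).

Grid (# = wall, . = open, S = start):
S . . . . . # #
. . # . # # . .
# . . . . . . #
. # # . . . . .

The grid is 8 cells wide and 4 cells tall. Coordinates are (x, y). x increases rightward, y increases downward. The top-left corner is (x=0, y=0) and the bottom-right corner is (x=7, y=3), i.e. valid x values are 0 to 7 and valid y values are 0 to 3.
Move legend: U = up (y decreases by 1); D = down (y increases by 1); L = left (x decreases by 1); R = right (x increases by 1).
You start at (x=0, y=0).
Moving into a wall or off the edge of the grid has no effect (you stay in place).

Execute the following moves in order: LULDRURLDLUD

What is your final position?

Answer: Final position: (x=0, y=1)

Derivation:
Start: (x=0, y=0)
  L (left): blocked, stay at (x=0, y=0)
  U (up): blocked, stay at (x=0, y=0)
  L (left): blocked, stay at (x=0, y=0)
  D (down): (x=0, y=0) -> (x=0, y=1)
  R (right): (x=0, y=1) -> (x=1, y=1)
  U (up): (x=1, y=1) -> (x=1, y=0)
  R (right): (x=1, y=0) -> (x=2, y=0)
  L (left): (x=2, y=0) -> (x=1, y=0)
  D (down): (x=1, y=0) -> (x=1, y=1)
  L (left): (x=1, y=1) -> (x=0, y=1)
  U (up): (x=0, y=1) -> (x=0, y=0)
  D (down): (x=0, y=0) -> (x=0, y=1)
Final: (x=0, y=1)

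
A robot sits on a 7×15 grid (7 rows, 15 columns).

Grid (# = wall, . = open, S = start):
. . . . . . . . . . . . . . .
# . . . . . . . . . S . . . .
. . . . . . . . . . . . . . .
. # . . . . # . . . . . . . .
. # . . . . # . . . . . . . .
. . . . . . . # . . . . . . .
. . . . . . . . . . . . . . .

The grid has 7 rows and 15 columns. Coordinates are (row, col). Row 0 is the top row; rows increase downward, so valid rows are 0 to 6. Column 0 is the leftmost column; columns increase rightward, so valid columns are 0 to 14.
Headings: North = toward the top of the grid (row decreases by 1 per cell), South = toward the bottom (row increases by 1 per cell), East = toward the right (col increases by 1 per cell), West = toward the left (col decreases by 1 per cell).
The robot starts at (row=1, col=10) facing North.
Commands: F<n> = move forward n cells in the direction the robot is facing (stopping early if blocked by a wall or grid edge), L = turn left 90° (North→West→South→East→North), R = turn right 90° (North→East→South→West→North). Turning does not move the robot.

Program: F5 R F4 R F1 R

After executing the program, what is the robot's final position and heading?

Answer: Final position: (row=1, col=14), facing West

Derivation:
Start: (row=1, col=10), facing North
  F5: move forward 1/5 (blocked), now at (row=0, col=10)
  R: turn right, now facing East
  F4: move forward 4, now at (row=0, col=14)
  R: turn right, now facing South
  F1: move forward 1, now at (row=1, col=14)
  R: turn right, now facing West
Final: (row=1, col=14), facing West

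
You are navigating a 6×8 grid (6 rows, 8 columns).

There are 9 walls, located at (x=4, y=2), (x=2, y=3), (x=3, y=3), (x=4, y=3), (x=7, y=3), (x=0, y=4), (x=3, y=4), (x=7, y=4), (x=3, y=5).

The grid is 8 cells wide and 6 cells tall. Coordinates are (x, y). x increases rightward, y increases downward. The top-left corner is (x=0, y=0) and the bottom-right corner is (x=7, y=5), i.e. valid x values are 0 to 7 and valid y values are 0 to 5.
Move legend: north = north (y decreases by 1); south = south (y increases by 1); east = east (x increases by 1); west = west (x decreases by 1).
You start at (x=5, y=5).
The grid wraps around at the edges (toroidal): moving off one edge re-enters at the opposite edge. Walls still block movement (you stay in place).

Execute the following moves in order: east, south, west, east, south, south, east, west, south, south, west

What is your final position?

Start: (x=5, y=5)
  east (east): (x=5, y=5) -> (x=6, y=5)
  south (south): (x=6, y=5) -> (x=6, y=0)
  west (west): (x=6, y=0) -> (x=5, y=0)
  east (east): (x=5, y=0) -> (x=6, y=0)
  south (south): (x=6, y=0) -> (x=6, y=1)
  south (south): (x=6, y=1) -> (x=6, y=2)
  east (east): (x=6, y=2) -> (x=7, y=2)
  west (west): (x=7, y=2) -> (x=6, y=2)
  south (south): (x=6, y=2) -> (x=6, y=3)
  south (south): (x=6, y=3) -> (x=6, y=4)
  west (west): (x=6, y=4) -> (x=5, y=4)
Final: (x=5, y=4)

Answer: Final position: (x=5, y=4)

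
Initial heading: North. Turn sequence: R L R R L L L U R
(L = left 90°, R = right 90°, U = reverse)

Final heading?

Answer: Final heading: South

Derivation:
Start: North
  R (right (90° clockwise)) -> East
  L (left (90° counter-clockwise)) -> North
  R (right (90° clockwise)) -> East
  R (right (90° clockwise)) -> South
  L (left (90° counter-clockwise)) -> East
  L (left (90° counter-clockwise)) -> North
  L (left (90° counter-clockwise)) -> West
  U (U-turn (180°)) -> East
  R (right (90° clockwise)) -> South
Final: South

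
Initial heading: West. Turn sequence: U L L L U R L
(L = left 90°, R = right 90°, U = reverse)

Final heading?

Answer: Final heading: North

Derivation:
Start: West
  U (U-turn (180°)) -> East
  L (left (90° counter-clockwise)) -> North
  L (left (90° counter-clockwise)) -> West
  L (left (90° counter-clockwise)) -> South
  U (U-turn (180°)) -> North
  R (right (90° clockwise)) -> East
  L (left (90° counter-clockwise)) -> North
Final: North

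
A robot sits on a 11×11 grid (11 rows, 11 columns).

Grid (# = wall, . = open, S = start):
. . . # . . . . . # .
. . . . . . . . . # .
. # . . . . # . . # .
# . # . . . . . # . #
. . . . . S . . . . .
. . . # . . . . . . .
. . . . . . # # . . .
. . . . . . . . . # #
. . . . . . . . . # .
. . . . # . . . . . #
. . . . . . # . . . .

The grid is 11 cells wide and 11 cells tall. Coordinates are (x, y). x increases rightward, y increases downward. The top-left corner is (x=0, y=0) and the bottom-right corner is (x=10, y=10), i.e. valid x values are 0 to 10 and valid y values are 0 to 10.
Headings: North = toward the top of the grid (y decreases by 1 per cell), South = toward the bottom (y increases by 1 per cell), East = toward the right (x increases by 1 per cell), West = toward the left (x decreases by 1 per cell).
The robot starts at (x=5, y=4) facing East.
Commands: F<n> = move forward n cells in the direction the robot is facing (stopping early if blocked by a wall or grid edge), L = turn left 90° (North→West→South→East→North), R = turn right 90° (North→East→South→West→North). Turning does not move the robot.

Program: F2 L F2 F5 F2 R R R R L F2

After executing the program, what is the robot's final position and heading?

Start: (x=5, y=4), facing East
  F2: move forward 2, now at (x=7, y=4)
  L: turn left, now facing North
  F2: move forward 2, now at (x=7, y=2)
  F5: move forward 2/5 (blocked), now at (x=7, y=0)
  F2: move forward 0/2 (blocked), now at (x=7, y=0)
  R: turn right, now facing East
  R: turn right, now facing South
  R: turn right, now facing West
  R: turn right, now facing North
  L: turn left, now facing West
  F2: move forward 2, now at (x=5, y=0)
Final: (x=5, y=0), facing West

Answer: Final position: (x=5, y=0), facing West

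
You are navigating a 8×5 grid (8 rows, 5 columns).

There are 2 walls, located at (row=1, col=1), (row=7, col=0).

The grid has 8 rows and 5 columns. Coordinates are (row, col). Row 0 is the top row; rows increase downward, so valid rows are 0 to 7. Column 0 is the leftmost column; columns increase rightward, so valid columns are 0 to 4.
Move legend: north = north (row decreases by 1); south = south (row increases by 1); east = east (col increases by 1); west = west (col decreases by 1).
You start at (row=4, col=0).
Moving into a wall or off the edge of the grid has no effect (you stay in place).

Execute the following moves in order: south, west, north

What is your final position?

Answer: Final position: (row=4, col=0)

Derivation:
Start: (row=4, col=0)
  south (south): (row=4, col=0) -> (row=5, col=0)
  west (west): blocked, stay at (row=5, col=0)
  north (north): (row=5, col=0) -> (row=4, col=0)
Final: (row=4, col=0)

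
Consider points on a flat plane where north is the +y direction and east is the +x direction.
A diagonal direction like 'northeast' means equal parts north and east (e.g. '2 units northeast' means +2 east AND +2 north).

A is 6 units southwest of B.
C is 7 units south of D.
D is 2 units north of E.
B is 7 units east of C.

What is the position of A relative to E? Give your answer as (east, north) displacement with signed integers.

Answer: A is at (east=1, north=-11) relative to E.

Derivation:
Place E at the origin (east=0, north=0).
  D is 2 units north of E: delta (east=+0, north=+2); D at (east=0, north=2).
  C is 7 units south of D: delta (east=+0, north=-7); C at (east=0, north=-5).
  B is 7 units east of C: delta (east=+7, north=+0); B at (east=7, north=-5).
  A is 6 units southwest of B: delta (east=-6, north=-6); A at (east=1, north=-11).
Therefore A relative to E: (east=1, north=-11).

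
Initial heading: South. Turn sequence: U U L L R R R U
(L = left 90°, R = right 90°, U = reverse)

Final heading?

Answer: Final heading: East

Derivation:
Start: South
  U (U-turn (180°)) -> North
  U (U-turn (180°)) -> South
  L (left (90° counter-clockwise)) -> East
  L (left (90° counter-clockwise)) -> North
  R (right (90° clockwise)) -> East
  R (right (90° clockwise)) -> South
  R (right (90° clockwise)) -> West
  U (U-turn (180°)) -> East
Final: East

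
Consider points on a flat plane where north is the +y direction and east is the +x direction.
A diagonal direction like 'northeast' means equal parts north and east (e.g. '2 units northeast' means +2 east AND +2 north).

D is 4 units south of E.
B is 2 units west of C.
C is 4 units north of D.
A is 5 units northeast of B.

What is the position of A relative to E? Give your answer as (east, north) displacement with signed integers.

Answer: A is at (east=3, north=5) relative to E.

Derivation:
Place E at the origin (east=0, north=0).
  D is 4 units south of E: delta (east=+0, north=-4); D at (east=0, north=-4).
  C is 4 units north of D: delta (east=+0, north=+4); C at (east=0, north=0).
  B is 2 units west of C: delta (east=-2, north=+0); B at (east=-2, north=0).
  A is 5 units northeast of B: delta (east=+5, north=+5); A at (east=3, north=5).
Therefore A relative to E: (east=3, north=5).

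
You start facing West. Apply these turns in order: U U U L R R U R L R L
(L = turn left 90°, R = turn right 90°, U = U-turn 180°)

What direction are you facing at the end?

Answer: Final heading: North

Derivation:
Start: West
  U (U-turn (180°)) -> East
  U (U-turn (180°)) -> West
  U (U-turn (180°)) -> East
  L (left (90° counter-clockwise)) -> North
  R (right (90° clockwise)) -> East
  R (right (90° clockwise)) -> South
  U (U-turn (180°)) -> North
  R (right (90° clockwise)) -> East
  L (left (90° counter-clockwise)) -> North
  R (right (90° clockwise)) -> East
  L (left (90° counter-clockwise)) -> North
Final: North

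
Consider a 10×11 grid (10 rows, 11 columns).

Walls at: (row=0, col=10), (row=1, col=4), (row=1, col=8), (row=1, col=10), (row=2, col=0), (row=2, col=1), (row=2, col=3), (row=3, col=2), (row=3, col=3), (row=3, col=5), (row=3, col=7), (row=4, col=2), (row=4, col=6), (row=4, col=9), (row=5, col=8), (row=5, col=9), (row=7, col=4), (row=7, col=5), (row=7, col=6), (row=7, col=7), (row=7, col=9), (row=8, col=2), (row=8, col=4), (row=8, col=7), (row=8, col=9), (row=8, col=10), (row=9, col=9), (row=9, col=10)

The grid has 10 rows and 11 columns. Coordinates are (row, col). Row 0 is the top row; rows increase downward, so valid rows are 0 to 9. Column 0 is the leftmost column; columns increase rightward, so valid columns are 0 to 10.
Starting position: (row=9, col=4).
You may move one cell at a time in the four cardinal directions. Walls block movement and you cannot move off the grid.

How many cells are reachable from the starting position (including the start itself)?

Answer: Reachable cells: 82

Derivation:
BFS flood-fill from (row=9, col=4):
  Distance 0: (row=9, col=4)
  Distance 1: (row=9, col=3), (row=9, col=5)
  Distance 2: (row=8, col=3), (row=8, col=5), (row=9, col=2), (row=9, col=6)
  Distance 3: (row=7, col=3), (row=8, col=6), (row=9, col=1), (row=9, col=7)
  Distance 4: (row=6, col=3), (row=7, col=2), (row=8, col=1), (row=9, col=0), (row=9, col=8)
  Distance 5: (row=5, col=3), (row=6, col=2), (row=6, col=4), (row=7, col=1), (row=8, col=0), (row=8, col=8)
  Distance 6: (row=4, col=3), (row=5, col=2), (row=5, col=4), (row=6, col=1), (row=6, col=5), (row=7, col=0), (row=7, col=8)
  Distance 7: (row=4, col=4), (row=5, col=1), (row=5, col=5), (row=6, col=0), (row=6, col=6), (row=6, col=8)
  Distance 8: (row=3, col=4), (row=4, col=1), (row=4, col=5), (row=5, col=0), (row=5, col=6), (row=6, col=7), (row=6, col=9)
  Distance 9: (row=2, col=4), (row=3, col=1), (row=4, col=0), (row=5, col=7), (row=6, col=10)
  Distance 10: (row=2, col=5), (row=3, col=0), (row=4, col=7), (row=5, col=10), (row=7, col=10)
  Distance 11: (row=1, col=5), (row=2, col=6), (row=4, col=8), (row=4, col=10)
  Distance 12: (row=0, col=5), (row=1, col=6), (row=2, col=7), (row=3, col=6), (row=3, col=8), (row=3, col=10)
  Distance 13: (row=0, col=4), (row=0, col=6), (row=1, col=7), (row=2, col=8), (row=2, col=10), (row=3, col=9)
  Distance 14: (row=0, col=3), (row=0, col=7), (row=2, col=9)
  Distance 15: (row=0, col=2), (row=0, col=8), (row=1, col=3), (row=1, col=9)
  Distance 16: (row=0, col=1), (row=0, col=9), (row=1, col=2)
  Distance 17: (row=0, col=0), (row=1, col=1), (row=2, col=2)
  Distance 18: (row=1, col=0)
Total reachable: 82 (grid has 82 open cells total)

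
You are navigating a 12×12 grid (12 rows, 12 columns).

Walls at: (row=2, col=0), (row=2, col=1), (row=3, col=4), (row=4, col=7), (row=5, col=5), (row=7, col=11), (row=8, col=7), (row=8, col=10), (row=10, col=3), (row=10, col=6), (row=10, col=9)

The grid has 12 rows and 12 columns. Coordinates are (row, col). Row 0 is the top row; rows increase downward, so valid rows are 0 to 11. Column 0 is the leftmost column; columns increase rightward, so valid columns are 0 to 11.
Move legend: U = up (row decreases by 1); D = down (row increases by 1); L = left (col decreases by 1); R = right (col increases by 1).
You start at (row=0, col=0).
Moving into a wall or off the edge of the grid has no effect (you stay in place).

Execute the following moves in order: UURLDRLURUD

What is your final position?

Answer: Final position: (row=1, col=1)

Derivation:
Start: (row=0, col=0)
  U (up): blocked, stay at (row=0, col=0)
  U (up): blocked, stay at (row=0, col=0)
  R (right): (row=0, col=0) -> (row=0, col=1)
  L (left): (row=0, col=1) -> (row=0, col=0)
  D (down): (row=0, col=0) -> (row=1, col=0)
  R (right): (row=1, col=0) -> (row=1, col=1)
  L (left): (row=1, col=1) -> (row=1, col=0)
  U (up): (row=1, col=0) -> (row=0, col=0)
  R (right): (row=0, col=0) -> (row=0, col=1)
  U (up): blocked, stay at (row=0, col=1)
  D (down): (row=0, col=1) -> (row=1, col=1)
Final: (row=1, col=1)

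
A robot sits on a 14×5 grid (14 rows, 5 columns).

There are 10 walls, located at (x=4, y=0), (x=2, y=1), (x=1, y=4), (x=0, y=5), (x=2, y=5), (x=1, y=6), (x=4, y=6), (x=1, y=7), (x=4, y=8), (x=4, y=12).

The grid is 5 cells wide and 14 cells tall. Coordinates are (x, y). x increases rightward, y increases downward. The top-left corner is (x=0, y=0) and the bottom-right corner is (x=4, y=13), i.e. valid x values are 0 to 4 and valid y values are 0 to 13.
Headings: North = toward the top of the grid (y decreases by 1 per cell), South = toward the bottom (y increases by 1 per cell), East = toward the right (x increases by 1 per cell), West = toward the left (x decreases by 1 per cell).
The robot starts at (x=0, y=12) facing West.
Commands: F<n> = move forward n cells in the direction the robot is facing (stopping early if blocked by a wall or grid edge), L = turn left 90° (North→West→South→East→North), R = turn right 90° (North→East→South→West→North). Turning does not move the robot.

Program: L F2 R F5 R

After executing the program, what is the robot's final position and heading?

Start: (x=0, y=12), facing West
  L: turn left, now facing South
  F2: move forward 1/2 (blocked), now at (x=0, y=13)
  R: turn right, now facing West
  F5: move forward 0/5 (blocked), now at (x=0, y=13)
  R: turn right, now facing North
Final: (x=0, y=13), facing North

Answer: Final position: (x=0, y=13), facing North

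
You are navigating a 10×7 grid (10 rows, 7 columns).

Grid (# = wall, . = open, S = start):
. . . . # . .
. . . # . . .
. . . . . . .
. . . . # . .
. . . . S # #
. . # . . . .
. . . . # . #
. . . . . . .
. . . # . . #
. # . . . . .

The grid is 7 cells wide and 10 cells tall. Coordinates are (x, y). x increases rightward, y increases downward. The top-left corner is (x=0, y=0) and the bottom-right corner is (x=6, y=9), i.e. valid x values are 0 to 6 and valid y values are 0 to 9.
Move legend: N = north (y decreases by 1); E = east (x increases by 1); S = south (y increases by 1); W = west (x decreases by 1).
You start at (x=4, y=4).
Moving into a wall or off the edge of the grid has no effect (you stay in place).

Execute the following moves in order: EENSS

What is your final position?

Answer: Final position: (x=4, y=5)

Derivation:
Start: (x=4, y=4)
  E (east): blocked, stay at (x=4, y=4)
  E (east): blocked, stay at (x=4, y=4)
  N (north): blocked, stay at (x=4, y=4)
  S (south): (x=4, y=4) -> (x=4, y=5)
  S (south): blocked, stay at (x=4, y=5)
Final: (x=4, y=5)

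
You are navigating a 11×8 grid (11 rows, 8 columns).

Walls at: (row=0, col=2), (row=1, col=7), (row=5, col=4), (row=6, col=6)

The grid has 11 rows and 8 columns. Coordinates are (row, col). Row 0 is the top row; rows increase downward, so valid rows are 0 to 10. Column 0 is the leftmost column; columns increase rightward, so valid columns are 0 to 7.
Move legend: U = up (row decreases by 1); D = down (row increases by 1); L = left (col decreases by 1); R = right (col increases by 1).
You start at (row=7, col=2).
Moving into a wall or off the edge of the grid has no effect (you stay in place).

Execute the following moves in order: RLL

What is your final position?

Answer: Final position: (row=7, col=1)

Derivation:
Start: (row=7, col=2)
  R (right): (row=7, col=2) -> (row=7, col=3)
  L (left): (row=7, col=3) -> (row=7, col=2)
  L (left): (row=7, col=2) -> (row=7, col=1)
Final: (row=7, col=1)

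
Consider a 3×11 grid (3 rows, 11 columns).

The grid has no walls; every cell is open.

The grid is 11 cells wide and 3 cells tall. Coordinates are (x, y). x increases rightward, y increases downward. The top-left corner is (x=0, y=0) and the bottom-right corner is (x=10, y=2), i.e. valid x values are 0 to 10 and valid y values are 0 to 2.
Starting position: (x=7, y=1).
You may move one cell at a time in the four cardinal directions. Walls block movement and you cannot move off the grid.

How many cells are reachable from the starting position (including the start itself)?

BFS flood-fill from (x=7, y=1):
  Distance 0: (x=7, y=1)
  Distance 1: (x=7, y=0), (x=6, y=1), (x=8, y=1), (x=7, y=2)
  Distance 2: (x=6, y=0), (x=8, y=0), (x=5, y=1), (x=9, y=1), (x=6, y=2), (x=8, y=2)
  Distance 3: (x=5, y=0), (x=9, y=0), (x=4, y=1), (x=10, y=1), (x=5, y=2), (x=9, y=2)
  Distance 4: (x=4, y=0), (x=10, y=0), (x=3, y=1), (x=4, y=2), (x=10, y=2)
  Distance 5: (x=3, y=0), (x=2, y=1), (x=3, y=2)
  Distance 6: (x=2, y=0), (x=1, y=1), (x=2, y=2)
  Distance 7: (x=1, y=0), (x=0, y=1), (x=1, y=2)
  Distance 8: (x=0, y=0), (x=0, y=2)
Total reachable: 33 (grid has 33 open cells total)

Answer: Reachable cells: 33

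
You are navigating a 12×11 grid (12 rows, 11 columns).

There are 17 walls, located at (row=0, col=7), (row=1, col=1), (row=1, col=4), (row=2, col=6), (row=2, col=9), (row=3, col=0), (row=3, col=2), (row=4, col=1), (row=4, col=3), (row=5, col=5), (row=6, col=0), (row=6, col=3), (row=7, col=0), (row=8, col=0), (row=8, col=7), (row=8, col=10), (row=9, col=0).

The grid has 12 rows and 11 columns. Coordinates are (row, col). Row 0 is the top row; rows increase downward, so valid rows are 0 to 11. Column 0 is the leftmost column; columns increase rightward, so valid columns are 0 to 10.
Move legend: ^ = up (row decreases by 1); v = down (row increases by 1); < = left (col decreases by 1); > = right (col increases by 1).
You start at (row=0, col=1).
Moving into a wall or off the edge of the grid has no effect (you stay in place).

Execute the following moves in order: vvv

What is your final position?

Answer: Final position: (row=0, col=1)

Derivation:
Start: (row=0, col=1)
  [×3]v (down): blocked, stay at (row=0, col=1)
Final: (row=0, col=1)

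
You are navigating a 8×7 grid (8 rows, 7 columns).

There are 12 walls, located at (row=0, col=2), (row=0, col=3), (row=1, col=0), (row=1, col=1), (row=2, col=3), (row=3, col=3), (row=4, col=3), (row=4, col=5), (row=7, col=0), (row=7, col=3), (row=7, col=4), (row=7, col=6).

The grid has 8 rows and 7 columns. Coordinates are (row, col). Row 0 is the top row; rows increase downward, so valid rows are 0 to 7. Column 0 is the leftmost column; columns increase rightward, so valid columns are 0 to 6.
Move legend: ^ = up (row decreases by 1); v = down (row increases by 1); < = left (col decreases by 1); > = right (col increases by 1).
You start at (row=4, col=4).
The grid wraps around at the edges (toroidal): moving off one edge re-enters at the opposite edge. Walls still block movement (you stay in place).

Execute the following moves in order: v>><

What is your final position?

Answer: Final position: (row=5, col=5)

Derivation:
Start: (row=4, col=4)
  v (down): (row=4, col=4) -> (row=5, col=4)
  > (right): (row=5, col=4) -> (row=5, col=5)
  > (right): (row=5, col=5) -> (row=5, col=6)
  < (left): (row=5, col=6) -> (row=5, col=5)
Final: (row=5, col=5)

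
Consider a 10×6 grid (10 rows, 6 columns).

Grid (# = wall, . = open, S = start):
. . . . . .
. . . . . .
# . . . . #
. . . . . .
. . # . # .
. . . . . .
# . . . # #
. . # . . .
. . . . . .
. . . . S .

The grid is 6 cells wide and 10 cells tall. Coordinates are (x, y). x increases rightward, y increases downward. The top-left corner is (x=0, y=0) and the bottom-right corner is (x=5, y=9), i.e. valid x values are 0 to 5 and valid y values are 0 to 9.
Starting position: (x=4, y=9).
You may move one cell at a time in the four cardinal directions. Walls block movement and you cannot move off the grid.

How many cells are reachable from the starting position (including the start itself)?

Answer: Reachable cells: 52

Derivation:
BFS flood-fill from (x=4, y=9):
  Distance 0: (x=4, y=9)
  Distance 1: (x=4, y=8), (x=3, y=9), (x=5, y=9)
  Distance 2: (x=4, y=7), (x=3, y=8), (x=5, y=8), (x=2, y=9)
  Distance 3: (x=3, y=7), (x=5, y=7), (x=2, y=8), (x=1, y=9)
  Distance 4: (x=3, y=6), (x=1, y=8), (x=0, y=9)
  Distance 5: (x=3, y=5), (x=2, y=6), (x=1, y=7), (x=0, y=8)
  Distance 6: (x=3, y=4), (x=2, y=5), (x=4, y=5), (x=1, y=6), (x=0, y=7)
  Distance 7: (x=3, y=3), (x=1, y=5), (x=5, y=5)
  Distance 8: (x=3, y=2), (x=2, y=3), (x=4, y=3), (x=1, y=4), (x=5, y=4), (x=0, y=5)
  Distance 9: (x=3, y=1), (x=2, y=2), (x=4, y=2), (x=1, y=3), (x=5, y=3), (x=0, y=4)
  Distance 10: (x=3, y=0), (x=2, y=1), (x=4, y=1), (x=1, y=2), (x=0, y=3)
  Distance 11: (x=2, y=0), (x=4, y=0), (x=1, y=1), (x=5, y=1)
  Distance 12: (x=1, y=0), (x=5, y=0), (x=0, y=1)
  Distance 13: (x=0, y=0)
Total reachable: 52 (grid has 52 open cells total)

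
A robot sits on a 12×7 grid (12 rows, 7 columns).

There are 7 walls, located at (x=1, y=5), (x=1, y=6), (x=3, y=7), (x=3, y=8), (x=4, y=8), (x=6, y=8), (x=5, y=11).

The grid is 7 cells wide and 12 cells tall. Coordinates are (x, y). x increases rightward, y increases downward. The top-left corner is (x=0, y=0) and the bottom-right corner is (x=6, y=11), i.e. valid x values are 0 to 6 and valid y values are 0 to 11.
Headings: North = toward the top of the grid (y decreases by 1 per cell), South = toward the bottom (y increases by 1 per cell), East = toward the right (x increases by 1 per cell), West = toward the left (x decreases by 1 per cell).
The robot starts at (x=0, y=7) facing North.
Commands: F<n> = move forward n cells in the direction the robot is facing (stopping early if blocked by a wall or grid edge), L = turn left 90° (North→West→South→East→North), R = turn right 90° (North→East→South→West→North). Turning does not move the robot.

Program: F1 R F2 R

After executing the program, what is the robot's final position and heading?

Answer: Final position: (x=0, y=6), facing South

Derivation:
Start: (x=0, y=7), facing North
  F1: move forward 1, now at (x=0, y=6)
  R: turn right, now facing East
  F2: move forward 0/2 (blocked), now at (x=0, y=6)
  R: turn right, now facing South
Final: (x=0, y=6), facing South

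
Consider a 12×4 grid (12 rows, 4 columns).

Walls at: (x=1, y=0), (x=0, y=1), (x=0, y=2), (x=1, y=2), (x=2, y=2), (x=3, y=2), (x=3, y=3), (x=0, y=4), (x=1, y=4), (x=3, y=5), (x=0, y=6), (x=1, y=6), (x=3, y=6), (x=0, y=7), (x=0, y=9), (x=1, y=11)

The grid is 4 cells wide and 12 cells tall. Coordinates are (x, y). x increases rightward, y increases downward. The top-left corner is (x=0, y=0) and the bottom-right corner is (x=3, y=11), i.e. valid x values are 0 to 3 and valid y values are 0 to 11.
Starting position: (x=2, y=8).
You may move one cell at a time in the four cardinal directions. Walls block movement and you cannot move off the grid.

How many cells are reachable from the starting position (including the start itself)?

Answer: Reachable cells: 26

Derivation:
BFS flood-fill from (x=2, y=8):
  Distance 0: (x=2, y=8)
  Distance 1: (x=2, y=7), (x=1, y=8), (x=3, y=8), (x=2, y=9)
  Distance 2: (x=2, y=6), (x=1, y=7), (x=3, y=7), (x=0, y=8), (x=1, y=9), (x=3, y=9), (x=2, y=10)
  Distance 3: (x=2, y=5), (x=1, y=10), (x=3, y=10), (x=2, y=11)
  Distance 4: (x=2, y=4), (x=1, y=5), (x=0, y=10), (x=3, y=11)
  Distance 5: (x=2, y=3), (x=3, y=4), (x=0, y=5), (x=0, y=11)
  Distance 6: (x=1, y=3)
  Distance 7: (x=0, y=3)
Total reachable: 26 (grid has 32 open cells total)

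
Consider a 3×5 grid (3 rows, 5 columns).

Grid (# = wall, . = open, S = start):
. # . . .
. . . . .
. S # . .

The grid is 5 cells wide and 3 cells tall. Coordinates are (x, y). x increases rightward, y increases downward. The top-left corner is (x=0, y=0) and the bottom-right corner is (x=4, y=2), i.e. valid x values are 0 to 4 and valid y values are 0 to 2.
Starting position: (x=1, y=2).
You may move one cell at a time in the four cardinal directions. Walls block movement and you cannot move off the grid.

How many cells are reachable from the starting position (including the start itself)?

BFS flood-fill from (x=1, y=2):
  Distance 0: (x=1, y=2)
  Distance 1: (x=1, y=1), (x=0, y=2)
  Distance 2: (x=0, y=1), (x=2, y=1)
  Distance 3: (x=0, y=0), (x=2, y=0), (x=3, y=1)
  Distance 4: (x=3, y=0), (x=4, y=1), (x=3, y=2)
  Distance 5: (x=4, y=0), (x=4, y=2)
Total reachable: 13 (grid has 13 open cells total)

Answer: Reachable cells: 13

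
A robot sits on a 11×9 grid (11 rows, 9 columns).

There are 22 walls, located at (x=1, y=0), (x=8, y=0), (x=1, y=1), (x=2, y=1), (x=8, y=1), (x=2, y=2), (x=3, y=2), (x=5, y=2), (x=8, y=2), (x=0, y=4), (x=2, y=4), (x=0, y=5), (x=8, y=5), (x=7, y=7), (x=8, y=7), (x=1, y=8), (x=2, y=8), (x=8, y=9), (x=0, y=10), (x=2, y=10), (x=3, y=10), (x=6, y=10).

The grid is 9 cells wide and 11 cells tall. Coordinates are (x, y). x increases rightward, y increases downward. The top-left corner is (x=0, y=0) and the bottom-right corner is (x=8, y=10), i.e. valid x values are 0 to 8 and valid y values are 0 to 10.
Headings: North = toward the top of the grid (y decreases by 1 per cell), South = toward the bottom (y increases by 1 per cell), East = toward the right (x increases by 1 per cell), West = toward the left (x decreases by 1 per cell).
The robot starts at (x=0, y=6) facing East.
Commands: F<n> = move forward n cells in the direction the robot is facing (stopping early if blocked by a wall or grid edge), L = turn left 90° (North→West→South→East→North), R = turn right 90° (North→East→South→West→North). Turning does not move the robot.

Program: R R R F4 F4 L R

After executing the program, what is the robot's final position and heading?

Start: (x=0, y=6), facing East
  R: turn right, now facing South
  R: turn right, now facing West
  R: turn right, now facing North
  F4: move forward 0/4 (blocked), now at (x=0, y=6)
  F4: move forward 0/4 (blocked), now at (x=0, y=6)
  L: turn left, now facing West
  R: turn right, now facing North
Final: (x=0, y=6), facing North

Answer: Final position: (x=0, y=6), facing North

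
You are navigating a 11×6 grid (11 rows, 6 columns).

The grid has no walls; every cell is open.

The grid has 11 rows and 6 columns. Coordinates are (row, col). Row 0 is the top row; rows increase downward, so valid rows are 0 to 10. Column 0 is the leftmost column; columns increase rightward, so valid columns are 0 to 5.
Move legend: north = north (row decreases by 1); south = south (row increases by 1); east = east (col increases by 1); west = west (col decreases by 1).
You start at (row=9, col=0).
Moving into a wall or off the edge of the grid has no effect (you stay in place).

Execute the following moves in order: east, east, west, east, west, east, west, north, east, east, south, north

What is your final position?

Answer: Final position: (row=8, col=3)

Derivation:
Start: (row=9, col=0)
  east (east): (row=9, col=0) -> (row=9, col=1)
  east (east): (row=9, col=1) -> (row=9, col=2)
  west (west): (row=9, col=2) -> (row=9, col=1)
  east (east): (row=9, col=1) -> (row=9, col=2)
  west (west): (row=9, col=2) -> (row=9, col=1)
  east (east): (row=9, col=1) -> (row=9, col=2)
  west (west): (row=9, col=2) -> (row=9, col=1)
  north (north): (row=9, col=1) -> (row=8, col=1)
  east (east): (row=8, col=1) -> (row=8, col=2)
  east (east): (row=8, col=2) -> (row=8, col=3)
  south (south): (row=8, col=3) -> (row=9, col=3)
  north (north): (row=9, col=3) -> (row=8, col=3)
Final: (row=8, col=3)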